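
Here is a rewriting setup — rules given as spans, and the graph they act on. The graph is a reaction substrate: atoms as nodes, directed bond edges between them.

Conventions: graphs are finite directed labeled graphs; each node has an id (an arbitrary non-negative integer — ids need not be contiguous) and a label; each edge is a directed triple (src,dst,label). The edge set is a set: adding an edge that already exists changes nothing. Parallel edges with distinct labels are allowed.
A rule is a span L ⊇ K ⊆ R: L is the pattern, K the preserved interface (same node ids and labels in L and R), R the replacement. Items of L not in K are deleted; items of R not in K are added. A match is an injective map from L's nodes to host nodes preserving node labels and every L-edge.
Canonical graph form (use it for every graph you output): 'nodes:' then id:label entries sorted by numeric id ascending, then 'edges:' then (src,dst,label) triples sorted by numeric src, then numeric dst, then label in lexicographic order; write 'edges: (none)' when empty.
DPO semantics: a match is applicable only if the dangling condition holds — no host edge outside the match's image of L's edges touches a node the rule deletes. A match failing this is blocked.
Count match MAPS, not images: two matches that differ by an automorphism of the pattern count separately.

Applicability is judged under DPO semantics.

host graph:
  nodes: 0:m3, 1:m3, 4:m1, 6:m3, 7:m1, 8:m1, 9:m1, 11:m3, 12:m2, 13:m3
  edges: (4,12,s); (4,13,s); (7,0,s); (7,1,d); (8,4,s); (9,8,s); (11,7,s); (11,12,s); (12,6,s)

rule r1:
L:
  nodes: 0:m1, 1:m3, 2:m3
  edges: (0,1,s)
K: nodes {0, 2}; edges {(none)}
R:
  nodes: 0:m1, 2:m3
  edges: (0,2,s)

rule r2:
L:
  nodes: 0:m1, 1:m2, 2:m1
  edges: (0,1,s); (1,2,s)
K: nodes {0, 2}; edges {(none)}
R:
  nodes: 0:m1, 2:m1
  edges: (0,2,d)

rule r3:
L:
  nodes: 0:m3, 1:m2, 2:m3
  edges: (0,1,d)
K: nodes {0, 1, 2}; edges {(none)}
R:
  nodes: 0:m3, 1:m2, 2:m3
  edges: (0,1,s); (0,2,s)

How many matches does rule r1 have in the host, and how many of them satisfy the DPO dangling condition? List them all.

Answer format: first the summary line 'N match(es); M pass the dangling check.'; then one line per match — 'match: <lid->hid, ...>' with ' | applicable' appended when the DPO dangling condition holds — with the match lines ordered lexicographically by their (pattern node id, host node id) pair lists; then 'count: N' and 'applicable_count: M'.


8 match(es); 8 pass the dangling check.
match: 0->4, 1->13, 2->0 | applicable
match: 0->4, 1->13, 2->1 | applicable
match: 0->4, 1->13, 2->6 | applicable
match: 0->4, 1->13, 2->11 | applicable
match: 0->7, 1->0, 2->1 | applicable
match: 0->7, 1->0, 2->6 | applicable
match: 0->7, 1->0, 2->11 | applicable
match: 0->7, 1->0, 2->13 | applicable
count: 8
applicable_count: 8


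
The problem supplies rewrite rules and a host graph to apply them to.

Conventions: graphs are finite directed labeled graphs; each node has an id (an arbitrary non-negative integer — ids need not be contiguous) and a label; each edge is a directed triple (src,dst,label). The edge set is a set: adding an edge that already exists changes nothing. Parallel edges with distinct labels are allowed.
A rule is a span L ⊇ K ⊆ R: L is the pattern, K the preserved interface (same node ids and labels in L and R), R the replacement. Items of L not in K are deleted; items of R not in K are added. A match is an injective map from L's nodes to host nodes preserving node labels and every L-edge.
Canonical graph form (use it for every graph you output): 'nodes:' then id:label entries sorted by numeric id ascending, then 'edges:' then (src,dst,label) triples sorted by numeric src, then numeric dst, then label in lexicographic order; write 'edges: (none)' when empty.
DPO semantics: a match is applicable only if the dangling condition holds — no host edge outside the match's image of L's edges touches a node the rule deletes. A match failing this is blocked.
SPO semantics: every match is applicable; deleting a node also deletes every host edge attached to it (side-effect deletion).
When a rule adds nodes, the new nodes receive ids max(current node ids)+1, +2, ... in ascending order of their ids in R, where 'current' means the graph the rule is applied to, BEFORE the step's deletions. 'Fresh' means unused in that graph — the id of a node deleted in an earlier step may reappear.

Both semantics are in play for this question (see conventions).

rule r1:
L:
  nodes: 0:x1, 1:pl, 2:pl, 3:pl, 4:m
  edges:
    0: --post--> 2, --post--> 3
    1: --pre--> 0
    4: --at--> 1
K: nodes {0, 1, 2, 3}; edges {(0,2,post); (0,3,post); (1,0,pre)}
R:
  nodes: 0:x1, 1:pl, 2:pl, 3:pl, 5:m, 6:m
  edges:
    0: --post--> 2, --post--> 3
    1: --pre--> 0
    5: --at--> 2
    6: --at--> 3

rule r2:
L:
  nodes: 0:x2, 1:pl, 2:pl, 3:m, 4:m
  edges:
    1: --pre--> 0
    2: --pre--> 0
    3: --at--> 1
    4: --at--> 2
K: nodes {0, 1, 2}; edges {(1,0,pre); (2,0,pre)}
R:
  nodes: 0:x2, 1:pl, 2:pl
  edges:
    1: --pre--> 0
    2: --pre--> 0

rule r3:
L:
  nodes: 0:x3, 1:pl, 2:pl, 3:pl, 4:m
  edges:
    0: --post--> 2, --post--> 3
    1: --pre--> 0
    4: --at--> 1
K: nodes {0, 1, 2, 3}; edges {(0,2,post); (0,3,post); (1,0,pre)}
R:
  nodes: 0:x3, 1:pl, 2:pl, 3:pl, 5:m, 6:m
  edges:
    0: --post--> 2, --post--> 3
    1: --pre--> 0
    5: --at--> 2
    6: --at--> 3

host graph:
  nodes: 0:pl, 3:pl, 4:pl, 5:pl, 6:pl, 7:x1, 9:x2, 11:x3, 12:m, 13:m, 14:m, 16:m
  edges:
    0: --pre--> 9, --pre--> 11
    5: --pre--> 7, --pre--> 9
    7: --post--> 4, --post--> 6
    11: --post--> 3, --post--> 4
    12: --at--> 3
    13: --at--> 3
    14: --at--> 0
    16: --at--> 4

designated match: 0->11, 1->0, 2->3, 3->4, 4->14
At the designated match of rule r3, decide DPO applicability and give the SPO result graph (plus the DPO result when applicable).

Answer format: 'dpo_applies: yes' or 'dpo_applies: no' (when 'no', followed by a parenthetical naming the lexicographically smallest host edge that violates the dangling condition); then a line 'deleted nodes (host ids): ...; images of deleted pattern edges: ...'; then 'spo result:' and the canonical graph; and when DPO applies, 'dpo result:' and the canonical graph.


dpo_applies: yes
deleted nodes (host ids): 14; images of deleted pattern edges: (14,0,at)
spo result:
nodes: 0:pl, 3:pl, 4:pl, 5:pl, 6:pl, 7:x1, 9:x2, 11:x3, 12:m, 13:m, 16:m, 17:m, 18:m
edges: (0,9,pre); (0,11,pre); (5,7,pre); (5,9,pre); (7,4,post); (7,6,post); (11,3,post); (11,4,post); (12,3,at); (13,3,at); (16,4,at); (17,3,at); (18,4,at)
dpo result:
nodes: 0:pl, 3:pl, 4:pl, 5:pl, 6:pl, 7:x1, 9:x2, 11:x3, 12:m, 13:m, 16:m, 17:m, 18:m
edges: (0,9,pre); (0,11,pre); (5,7,pre); (5,9,pre); (7,4,post); (7,6,post); (11,3,post); (11,4,post); (12,3,at); (13,3,at); (16,4,at); (17,3,at); (18,4,at)


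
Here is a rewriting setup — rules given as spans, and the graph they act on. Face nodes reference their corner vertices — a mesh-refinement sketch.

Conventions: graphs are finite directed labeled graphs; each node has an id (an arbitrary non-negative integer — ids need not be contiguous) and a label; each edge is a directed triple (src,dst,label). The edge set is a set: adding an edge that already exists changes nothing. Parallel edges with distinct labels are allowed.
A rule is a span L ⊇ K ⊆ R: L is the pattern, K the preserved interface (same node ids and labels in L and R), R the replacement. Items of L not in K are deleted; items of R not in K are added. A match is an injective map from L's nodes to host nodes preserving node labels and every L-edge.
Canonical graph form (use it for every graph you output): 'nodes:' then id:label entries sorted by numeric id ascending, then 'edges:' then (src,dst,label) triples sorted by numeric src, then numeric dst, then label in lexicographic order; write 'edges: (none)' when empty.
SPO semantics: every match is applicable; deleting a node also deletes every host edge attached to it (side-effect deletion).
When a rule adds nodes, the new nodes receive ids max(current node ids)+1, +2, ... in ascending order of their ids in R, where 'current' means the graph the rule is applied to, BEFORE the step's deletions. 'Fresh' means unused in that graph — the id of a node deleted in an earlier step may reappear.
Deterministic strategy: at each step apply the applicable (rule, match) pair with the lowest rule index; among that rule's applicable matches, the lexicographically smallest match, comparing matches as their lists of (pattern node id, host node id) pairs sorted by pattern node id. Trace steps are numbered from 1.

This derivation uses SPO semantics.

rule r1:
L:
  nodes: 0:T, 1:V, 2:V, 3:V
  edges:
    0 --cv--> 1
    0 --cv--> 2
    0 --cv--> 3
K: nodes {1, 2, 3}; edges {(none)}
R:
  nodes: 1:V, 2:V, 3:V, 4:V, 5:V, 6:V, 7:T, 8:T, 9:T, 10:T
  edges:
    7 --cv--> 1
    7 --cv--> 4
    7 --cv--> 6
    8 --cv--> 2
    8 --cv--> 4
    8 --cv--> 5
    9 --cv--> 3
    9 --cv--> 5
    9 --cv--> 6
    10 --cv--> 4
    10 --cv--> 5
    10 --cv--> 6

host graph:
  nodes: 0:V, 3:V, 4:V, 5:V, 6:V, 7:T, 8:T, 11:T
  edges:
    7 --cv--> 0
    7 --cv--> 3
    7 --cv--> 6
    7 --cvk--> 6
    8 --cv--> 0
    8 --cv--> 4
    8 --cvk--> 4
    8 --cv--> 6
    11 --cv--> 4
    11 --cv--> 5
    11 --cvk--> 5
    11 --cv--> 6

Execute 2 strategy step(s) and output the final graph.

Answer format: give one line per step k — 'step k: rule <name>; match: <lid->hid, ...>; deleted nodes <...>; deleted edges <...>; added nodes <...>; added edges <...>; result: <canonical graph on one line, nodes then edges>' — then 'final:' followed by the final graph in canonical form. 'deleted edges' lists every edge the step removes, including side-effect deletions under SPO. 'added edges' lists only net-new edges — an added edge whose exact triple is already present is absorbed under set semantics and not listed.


step 1: rule r1; match: 0->7, 1->0, 2->3, 3->6; deleted nodes 7; deleted edges (7,0,cv); (7,3,cv); (7,6,cv); (7,6,cvk); added nodes 12, 13, 14, 15, 16, 17, 18; added edges (15,0,cv); (15,12,cv); (15,14,cv); (16,3,cv); (16,12,cv); (16,13,cv); (17,6,cv); (17,13,cv); (17,14,cv); (18,12,cv); (18,13,cv); (18,14,cv); result: nodes: 0:V, 3:V, 4:V, 5:V, 6:V, 8:T, 11:T, 12:V, 13:V, 14:V, 15:T, 16:T, 17:T, 18:T edges: (8,0,cv); (8,4,cv); (8,4,cvk); (8,6,cv); (11,4,cv); (11,5,cv); (11,5,cvk); (11,6,cv); (15,0,cv); (15,12,cv); (15,14,cv); (16,3,cv); (16,12,cv); (16,13,cv); (17,6,cv); (17,13,cv); (17,14,cv); (18,12,cv); (18,13,cv); (18,14,cv)
step 2: rule r1; match: 0->8, 1->0, 2->4, 3->6; deleted nodes 8; deleted edges (8,0,cv); (8,4,cv); (8,4,cvk); (8,6,cv); added nodes 19, 20, 21, 22, 23, 24, 25; added edges (22,0,cv); (22,19,cv); (22,21,cv); (23,4,cv); (23,19,cv); (23,20,cv); (24,6,cv); (24,20,cv); (24,21,cv); (25,19,cv); (25,20,cv); (25,21,cv); result: nodes: 0:V, 3:V, 4:V, 5:V, 6:V, 11:T, 12:V, 13:V, 14:V, 15:T, 16:T, 17:T, 18:T, 19:V, 20:V, 21:V, 22:T, 23:T, 24:T, 25:T edges: (11,4,cv); (11,5,cv); (11,5,cvk); (11,6,cv); (15,0,cv); (15,12,cv); (15,14,cv); (16,3,cv); (16,12,cv); (16,13,cv); (17,6,cv); (17,13,cv); (17,14,cv); (18,12,cv); (18,13,cv); (18,14,cv); (22,0,cv); (22,19,cv); (22,21,cv); (23,4,cv); (23,19,cv); (23,20,cv); (24,6,cv); (24,20,cv); (24,21,cv); (25,19,cv); (25,20,cv); (25,21,cv)
final:
nodes: 0:V, 3:V, 4:V, 5:V, 6:V, 11:T, 12:V, 13:V, 14:V, 15:T, 16:T, 17:T, 18:T, 19:V, 20:V, 21:V, 22:T, 23:T, 24:T, 25:T
edges: (11,4,cv); (11,5,cv); (11,5,cvk); (11,6,cv); (15,0,cv); (15,12,cv); (15,14,cv); (16,3,cv); (16,12,cv); (16,13,cv); (17,6,cv); (17,13,cv); (17,14,cv); (18,12,cv); (18,13,cv); (18,14,cv); (22,0,cv); (22,19,cv); (22,21,cv); (23,4,cv); (23,19,cv); (23,20,cv); (24,6,cv); (24,20,cv); (24,21,cv); (25,19,cv); (25,20,cv); (25,21,cv)


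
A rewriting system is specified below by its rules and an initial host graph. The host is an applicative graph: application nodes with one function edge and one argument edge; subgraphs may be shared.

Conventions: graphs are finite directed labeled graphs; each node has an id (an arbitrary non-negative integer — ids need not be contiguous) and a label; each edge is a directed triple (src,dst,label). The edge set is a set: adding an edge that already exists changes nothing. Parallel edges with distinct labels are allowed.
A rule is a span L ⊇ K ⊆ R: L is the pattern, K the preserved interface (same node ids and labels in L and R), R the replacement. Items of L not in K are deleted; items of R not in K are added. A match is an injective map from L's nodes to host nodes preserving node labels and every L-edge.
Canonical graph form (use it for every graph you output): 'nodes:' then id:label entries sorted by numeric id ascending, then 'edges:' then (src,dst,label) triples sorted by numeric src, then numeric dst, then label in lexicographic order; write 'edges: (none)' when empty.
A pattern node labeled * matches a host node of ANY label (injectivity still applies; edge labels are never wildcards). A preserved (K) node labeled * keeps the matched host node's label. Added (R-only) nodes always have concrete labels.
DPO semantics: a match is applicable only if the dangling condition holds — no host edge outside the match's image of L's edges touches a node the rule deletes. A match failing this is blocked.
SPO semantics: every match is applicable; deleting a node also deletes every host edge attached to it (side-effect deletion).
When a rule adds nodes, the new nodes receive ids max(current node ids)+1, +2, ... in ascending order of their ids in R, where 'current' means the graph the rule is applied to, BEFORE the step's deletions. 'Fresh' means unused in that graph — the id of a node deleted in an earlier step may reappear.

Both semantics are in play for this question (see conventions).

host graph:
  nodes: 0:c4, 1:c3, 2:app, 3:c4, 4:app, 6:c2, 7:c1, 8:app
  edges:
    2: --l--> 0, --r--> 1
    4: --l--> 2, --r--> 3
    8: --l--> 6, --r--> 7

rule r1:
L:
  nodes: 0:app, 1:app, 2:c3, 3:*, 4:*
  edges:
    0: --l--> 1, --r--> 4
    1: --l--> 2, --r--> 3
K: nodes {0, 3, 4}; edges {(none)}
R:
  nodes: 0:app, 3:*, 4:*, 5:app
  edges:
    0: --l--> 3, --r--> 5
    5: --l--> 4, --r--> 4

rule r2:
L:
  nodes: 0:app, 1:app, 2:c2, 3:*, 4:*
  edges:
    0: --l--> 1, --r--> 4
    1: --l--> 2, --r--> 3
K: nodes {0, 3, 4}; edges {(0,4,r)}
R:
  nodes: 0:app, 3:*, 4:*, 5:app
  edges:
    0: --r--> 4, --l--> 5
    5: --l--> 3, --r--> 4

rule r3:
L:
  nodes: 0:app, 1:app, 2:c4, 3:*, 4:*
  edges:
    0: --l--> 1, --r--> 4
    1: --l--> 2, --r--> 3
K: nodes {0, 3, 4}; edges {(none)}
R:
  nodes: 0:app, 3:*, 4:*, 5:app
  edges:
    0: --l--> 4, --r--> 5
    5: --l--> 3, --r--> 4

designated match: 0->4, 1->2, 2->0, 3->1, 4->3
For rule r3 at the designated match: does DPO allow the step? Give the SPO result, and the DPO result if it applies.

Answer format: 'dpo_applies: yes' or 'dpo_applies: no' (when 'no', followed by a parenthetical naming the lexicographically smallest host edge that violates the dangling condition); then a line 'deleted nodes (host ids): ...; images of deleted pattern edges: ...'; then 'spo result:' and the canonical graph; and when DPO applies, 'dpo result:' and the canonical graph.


dpo_applies: yes
deleted nodes (host ids): 0, 2; images of deleted pattern edges: (2,0,l); (2,1,r); (4,2,l); (4,3,r)
spo result:
nodes: 1:c3, 3:c4, 4:app, 6:c2, 7:c1, 8:app, 9:app
edges: (4,3,l); (4,9,r); (8,6,l); (8,7,r); (9,1,l); (9,3,r)
dpo result:
nodes: 1:c3, 3:c4, 4:app, 6:c2, 7:c1, 8:app, 9:app
edges: (4,3,l); (4,9,r); (8,6,l); (8,7,r); (9,1,l); (9,3,r)


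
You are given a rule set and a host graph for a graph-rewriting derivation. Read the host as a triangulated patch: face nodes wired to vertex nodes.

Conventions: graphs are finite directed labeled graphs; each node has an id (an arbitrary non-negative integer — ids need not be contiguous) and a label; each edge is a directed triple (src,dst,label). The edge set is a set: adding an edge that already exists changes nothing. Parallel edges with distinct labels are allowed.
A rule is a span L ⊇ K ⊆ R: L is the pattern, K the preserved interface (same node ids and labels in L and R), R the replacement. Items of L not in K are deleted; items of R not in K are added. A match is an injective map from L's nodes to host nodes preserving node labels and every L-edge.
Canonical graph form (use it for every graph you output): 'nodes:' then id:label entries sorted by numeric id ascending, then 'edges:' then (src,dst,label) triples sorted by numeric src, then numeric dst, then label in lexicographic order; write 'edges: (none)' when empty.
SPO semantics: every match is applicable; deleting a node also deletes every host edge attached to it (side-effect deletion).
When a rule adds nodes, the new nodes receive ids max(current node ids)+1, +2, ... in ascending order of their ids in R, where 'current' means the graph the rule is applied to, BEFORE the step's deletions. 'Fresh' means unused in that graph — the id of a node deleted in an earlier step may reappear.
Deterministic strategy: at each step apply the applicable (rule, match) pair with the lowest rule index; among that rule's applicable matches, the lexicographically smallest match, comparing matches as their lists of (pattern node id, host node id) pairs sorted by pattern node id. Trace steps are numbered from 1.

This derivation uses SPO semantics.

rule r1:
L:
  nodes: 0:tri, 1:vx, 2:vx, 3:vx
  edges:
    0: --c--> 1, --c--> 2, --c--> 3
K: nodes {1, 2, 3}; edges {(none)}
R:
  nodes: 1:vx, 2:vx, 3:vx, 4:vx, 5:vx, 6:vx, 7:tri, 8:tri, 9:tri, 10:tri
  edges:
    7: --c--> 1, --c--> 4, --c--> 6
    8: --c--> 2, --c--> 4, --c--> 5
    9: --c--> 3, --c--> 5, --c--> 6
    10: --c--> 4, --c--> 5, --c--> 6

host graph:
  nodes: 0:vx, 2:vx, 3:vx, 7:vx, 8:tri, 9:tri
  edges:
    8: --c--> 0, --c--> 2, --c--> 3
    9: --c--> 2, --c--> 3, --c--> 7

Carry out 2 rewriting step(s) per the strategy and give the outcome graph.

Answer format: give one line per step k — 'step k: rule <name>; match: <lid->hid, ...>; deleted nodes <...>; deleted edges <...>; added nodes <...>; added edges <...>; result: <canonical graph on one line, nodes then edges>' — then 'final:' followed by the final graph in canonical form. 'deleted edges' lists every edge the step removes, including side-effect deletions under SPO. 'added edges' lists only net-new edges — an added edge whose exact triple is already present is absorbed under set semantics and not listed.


step 1: rule r1; match: 0->8, 1->0, 2->2, 3->3; deleted nodes 8; deleted edges (8,0,c); (8,2,c); (8,3,c); added nodes 10, 11, 12, 13, 14, 15, 16; added edges (13,0,c); (13,10,c); (13,12,c); (14,2,c); (14,10,c); (14,11,c); (15,3,c); (15,11,c); (15,12,c); (16,10,c); (16,11,c); (16,12,c); result: nodes: 0:vx, 2:vx, 3:vx, 7:vx, 9:tri, 10:vx, 11:vx, 12:vx, 13:tri, 14:tri, 15:tri, 16:tri edges: (9,2,c); (9,3,c); (9,7,c); (13,0,c); (13,10,c); (13,12,c); (14,2,c); (14,10,c); (14,11,c); (15,3,c); (15,11,c); (15,12,c); (16,10,c); (16,11,c); (16,12,c)
step 2: rule r1; match: 0->9, 1->2, 2->3, 3->7; deleted nodes 9; deleted edges (9,2,c); (9,3,c); (9,7,c); added nodes 17, 18, 19, 20, 21, 22, 23; added edges (20,2,c); (20,17,c); (20,19,c); (21,3,c); (21,17,c); (21,18,c); (22,7,c); (22,18,c); (22,19,c); (23,17,c); (23,18,c); (23,19,c); result: nodes: 0:vx, 2:vx, 3:vx, 7:vx, 10:vx, 11:vx, 12:vx, 13:tri, 14:tri, 15:tri, 16:tri, 17:vx, 18:vx, 19:vx, 20:tri, 21:tri, 22:tri, 23:tri edges: (13,0,c); (13,10,c); (13,12,c); (14,2,c); (14,10,c); (14,11,c); (15,3,c); (15,11,c); (15,12,c); (16,10,c); (16,11,c); (16,12,c); (20,2,c); (20,17,c); (20,19,c); (21,3,c); (21,17,c); (21,18,c); (22,7,c); (22,18,c); (22,19,c); (23,17,c); (23,18,c); (23,19,c)
final:
nodes: 0:vx, 2:vx, 3:vx, 7:vx, 10:vx, 11:vx, 12:vx, 13:tri, 14:tri, 15:tri, 16:tri, 17:vx, 18:vx, 19:vx, 20:tri, 21:tri, 22:tri, 23:tri
edges: (13,0,c); (13,10,c); (13,12,c); (14,2,c); (14,10,c); (14,11,c); (15,3,c); (15,11,c); (15,12,c); (16,10,c); (16,11,c); (16,12,c); (20,2,c); (20,17,c); (20,19,c); (21,3,c); (21,17,c); (21,18,c); (22,7,c); (22,18,c); (22,19,c); (23,17,c); (23,18,c); (23,19,c)


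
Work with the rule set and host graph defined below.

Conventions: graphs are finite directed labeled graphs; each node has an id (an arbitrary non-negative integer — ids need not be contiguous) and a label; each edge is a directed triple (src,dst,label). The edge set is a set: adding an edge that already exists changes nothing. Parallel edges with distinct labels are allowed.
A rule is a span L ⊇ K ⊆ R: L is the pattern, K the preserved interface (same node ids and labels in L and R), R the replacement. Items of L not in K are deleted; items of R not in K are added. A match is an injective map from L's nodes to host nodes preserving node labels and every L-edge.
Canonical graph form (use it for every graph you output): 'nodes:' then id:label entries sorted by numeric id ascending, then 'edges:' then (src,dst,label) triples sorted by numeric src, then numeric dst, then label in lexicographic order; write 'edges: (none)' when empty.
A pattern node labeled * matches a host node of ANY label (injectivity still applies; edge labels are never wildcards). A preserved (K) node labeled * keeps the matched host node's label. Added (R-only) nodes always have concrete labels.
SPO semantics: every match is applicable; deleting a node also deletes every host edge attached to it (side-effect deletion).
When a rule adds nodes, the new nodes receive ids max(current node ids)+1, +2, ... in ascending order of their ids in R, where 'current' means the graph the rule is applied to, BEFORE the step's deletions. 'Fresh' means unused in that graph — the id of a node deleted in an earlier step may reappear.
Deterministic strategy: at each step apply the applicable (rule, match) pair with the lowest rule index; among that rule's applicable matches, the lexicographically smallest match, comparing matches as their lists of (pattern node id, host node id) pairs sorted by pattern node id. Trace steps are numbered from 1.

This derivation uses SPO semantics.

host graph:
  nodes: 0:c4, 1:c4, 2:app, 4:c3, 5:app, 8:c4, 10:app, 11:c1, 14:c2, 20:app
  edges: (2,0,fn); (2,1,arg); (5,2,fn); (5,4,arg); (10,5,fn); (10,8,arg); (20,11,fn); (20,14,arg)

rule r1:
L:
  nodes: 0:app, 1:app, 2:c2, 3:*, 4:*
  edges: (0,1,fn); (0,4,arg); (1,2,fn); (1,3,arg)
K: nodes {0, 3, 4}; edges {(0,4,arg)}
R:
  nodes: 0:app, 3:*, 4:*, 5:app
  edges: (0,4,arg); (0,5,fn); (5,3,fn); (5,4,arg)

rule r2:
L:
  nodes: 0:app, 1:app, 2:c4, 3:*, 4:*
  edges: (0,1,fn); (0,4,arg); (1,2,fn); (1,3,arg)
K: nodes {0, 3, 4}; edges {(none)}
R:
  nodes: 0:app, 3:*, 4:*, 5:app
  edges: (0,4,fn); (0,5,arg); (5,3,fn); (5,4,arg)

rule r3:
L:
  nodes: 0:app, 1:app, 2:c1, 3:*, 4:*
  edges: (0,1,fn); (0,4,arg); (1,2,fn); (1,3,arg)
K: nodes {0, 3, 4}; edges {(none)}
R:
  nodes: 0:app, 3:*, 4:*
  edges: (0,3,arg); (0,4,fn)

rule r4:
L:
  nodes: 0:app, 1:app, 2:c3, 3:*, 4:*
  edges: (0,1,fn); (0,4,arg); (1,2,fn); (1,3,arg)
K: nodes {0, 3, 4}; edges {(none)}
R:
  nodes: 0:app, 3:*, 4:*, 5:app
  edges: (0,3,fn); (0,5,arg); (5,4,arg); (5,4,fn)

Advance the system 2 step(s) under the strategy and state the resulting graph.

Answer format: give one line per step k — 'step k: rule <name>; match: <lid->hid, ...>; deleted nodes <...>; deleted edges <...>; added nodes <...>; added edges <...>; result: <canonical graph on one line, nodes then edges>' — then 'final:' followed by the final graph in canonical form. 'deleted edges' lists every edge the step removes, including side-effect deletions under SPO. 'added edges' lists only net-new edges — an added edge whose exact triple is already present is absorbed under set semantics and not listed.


step 1: rule r2; match: 0->5, 1->2, 2->0, 3->1, 4->4; deleted nodes 0, 2; deleted edges (2,0,fn); (2,1,arg); (5,2,fn); (5,4,arg); added nodes 21; added edges (5,4,fn); (5,21,arg); (21,1,fn); (21,4,arg); result: nodes: 1:c4, 4:c3, 5:app, 8:c4, 10:app, 11:c1, 14:c2, 20:app, 21:app edges: (5,4,fn); (5,21,arg); (10,5,fn); (10,8,arg); (20,11,fn); (20,14,arg); (21,1,fn); (21,4,arg)
step 2: rule r4; match: 0->10, 1->5, 2->4, 3->21, 4->8; deleted nodes 4, 5; deleted edges (5,4,fn); (5,21,arg); (10,5,fn); (10,8,arg); (21,4,arg); added nodes 22; added edges (10,21,fn); (10,22,arg); (22,8,arg); (22,8,fn); result: nodes: 1:c4, 8:c4, 10:app, 11:c1, 14:c2, 20:app, 21:app, 22:app edges: (10,21,fn); (10,22,arg); (20,11,fn); (20,14,arg); (21,1,fn); (22,8,arg); (22,8,fn)
final:
nodes: 1:c4, 8:c4, 10:app, 11:c1, 14:c2, 20:app, 21:app, 22:app
edges: (10,21,fn); (10,22,arg); (20,11,fn); (20,14,arg); (21,1,fn); (22,8,arg); (22,8,fn)


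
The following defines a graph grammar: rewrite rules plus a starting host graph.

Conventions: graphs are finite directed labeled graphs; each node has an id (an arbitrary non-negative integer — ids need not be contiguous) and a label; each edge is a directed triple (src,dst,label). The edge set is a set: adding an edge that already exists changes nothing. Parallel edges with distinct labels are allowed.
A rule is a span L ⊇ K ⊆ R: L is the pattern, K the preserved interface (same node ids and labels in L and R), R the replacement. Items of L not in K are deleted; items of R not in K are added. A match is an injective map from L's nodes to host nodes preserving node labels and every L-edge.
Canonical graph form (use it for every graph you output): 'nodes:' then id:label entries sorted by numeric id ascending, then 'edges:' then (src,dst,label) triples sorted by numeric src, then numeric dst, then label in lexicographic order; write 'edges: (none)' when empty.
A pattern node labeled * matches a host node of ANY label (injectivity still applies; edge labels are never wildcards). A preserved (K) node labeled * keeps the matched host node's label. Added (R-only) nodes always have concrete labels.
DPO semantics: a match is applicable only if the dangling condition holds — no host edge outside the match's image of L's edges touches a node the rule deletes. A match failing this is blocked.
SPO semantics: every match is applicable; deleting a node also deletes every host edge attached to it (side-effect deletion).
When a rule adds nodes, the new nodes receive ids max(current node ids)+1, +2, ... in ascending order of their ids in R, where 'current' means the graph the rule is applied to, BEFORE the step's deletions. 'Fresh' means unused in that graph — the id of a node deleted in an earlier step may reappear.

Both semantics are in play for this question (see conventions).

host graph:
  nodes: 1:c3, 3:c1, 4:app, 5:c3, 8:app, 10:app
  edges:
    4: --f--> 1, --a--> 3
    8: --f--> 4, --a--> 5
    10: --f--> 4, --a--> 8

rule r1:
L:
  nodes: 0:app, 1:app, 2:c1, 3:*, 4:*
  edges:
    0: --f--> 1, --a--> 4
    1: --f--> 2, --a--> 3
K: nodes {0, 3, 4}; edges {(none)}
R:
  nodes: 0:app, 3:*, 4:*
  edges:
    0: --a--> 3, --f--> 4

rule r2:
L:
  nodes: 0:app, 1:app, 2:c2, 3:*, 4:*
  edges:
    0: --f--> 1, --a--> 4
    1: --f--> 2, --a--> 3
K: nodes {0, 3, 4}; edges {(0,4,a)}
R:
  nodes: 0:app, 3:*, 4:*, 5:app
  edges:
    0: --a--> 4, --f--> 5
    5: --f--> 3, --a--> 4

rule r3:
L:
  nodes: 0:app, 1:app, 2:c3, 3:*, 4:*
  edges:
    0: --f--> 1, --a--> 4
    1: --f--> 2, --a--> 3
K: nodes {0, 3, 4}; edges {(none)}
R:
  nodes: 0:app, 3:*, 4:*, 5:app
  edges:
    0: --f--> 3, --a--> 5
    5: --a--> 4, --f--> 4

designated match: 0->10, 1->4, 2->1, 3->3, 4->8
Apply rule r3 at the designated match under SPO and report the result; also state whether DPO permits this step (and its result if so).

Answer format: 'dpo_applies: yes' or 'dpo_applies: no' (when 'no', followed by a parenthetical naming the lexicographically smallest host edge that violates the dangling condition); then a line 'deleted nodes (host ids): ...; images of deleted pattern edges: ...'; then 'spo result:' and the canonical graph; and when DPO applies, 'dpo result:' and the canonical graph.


dpo_applies: no
(the rule deletes node 4, which keeps host edge (8,4,f) outside the match image — the dangling condition fails, DPO blocks; SPO proceeds and side-deletes such edges)
deleted nodes (host ids): 1, 4; images of deleted pattern edges: (4,1,f); (4,3,a); (10,4,f); (10,8,a)
spo result:
nodes: 3:c1, 5:c3, 8:app, 10:app, 11:app
edges: (8,5,a); (10,3,f); (10,11,a); (11,8,a); (11,8,f)


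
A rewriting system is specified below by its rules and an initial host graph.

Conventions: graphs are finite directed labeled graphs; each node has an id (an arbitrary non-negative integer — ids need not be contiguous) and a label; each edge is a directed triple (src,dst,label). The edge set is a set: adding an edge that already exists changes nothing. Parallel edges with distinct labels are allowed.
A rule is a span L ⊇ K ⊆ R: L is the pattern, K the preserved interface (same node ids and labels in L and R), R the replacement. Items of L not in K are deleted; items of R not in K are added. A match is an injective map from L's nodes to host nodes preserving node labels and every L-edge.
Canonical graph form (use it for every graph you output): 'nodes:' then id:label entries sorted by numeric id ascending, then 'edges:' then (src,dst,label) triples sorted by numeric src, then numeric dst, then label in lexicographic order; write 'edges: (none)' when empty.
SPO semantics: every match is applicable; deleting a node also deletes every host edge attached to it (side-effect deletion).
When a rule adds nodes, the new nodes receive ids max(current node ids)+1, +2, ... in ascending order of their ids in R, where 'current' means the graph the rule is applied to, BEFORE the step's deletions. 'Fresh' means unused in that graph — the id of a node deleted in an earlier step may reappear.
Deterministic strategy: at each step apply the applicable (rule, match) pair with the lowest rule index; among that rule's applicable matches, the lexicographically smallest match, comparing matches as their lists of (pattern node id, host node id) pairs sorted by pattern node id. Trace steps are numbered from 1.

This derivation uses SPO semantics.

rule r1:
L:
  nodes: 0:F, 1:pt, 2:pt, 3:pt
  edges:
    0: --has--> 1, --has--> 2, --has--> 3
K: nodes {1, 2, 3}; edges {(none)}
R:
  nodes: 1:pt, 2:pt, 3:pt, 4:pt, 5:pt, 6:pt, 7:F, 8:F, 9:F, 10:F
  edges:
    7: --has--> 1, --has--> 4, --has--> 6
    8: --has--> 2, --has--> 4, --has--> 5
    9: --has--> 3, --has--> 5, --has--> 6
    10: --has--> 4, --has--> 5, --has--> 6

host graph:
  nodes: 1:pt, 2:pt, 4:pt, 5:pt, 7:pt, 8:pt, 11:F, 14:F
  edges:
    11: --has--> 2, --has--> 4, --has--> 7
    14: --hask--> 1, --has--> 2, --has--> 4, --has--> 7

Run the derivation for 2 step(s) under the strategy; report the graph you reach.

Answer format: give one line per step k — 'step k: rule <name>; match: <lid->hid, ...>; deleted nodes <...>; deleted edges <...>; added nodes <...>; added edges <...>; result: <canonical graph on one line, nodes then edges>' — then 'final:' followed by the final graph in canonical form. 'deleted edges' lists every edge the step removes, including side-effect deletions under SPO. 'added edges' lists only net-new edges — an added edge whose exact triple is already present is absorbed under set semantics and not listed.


step 1: rule r1; match: 0->11, 1->2, 2->4, 3->7; deleted nodes 11; deleted edges (11,2,has); (11,4,has); (11,7,has); added nodes 15, 16, 17, 18, 19, 20, 21; added edges (18,2,has); (18,15,has); (18,17,has); (19,4,has); (19,15,has); (19,16,has); (20,7,has); (20,16,has); (20,17,has); (21,15,has); (21,16,has); (21,17,has); result: nodes: 1:pt, 2:pt, 4:pt, 5:pt, 7:pt, 8:pt, 14:F, 15:pt, 16:pt, 17:pt, 18:F, 19:F, 20:F, 21:F edges: (14,1,hask); (14,2,has); (14,4,has); (14,7,has); (18,2,has); (18,15,has); (18,17,has); (19,4,has); (19,15,has); (19,16,has); (20,7,has); (20,16,has); (20,17,has); (21,15,has); (21,16,has); (21,17,has)
step 2: rule r1; match: 0->14, 1->2, 2->4, 3->7; deleted nodes 14; deleted edges (14,1,hask); (14,2,has); (14,4,has); (14,7,has); added nodes 22, 23, 24, 25, 26, 27, 28; added edges (25,2,has); (25,22,has); (25,24,has); (26,4,has); (26,22,has); (26,23,has); (27,7,has); (27,23,has); (27,24,has); (28,22,has); (28,23,has); (28,24,has); result: nodes: 1:pt, 2:pt, 4:pt, 5:pt, 7:pt, 8:pt, 15:pt, 16:pt, 17:pt, 18:F, 19:F, 20:F, 21:F, 22:pt, 23:pt, 24:pt, 25:F, 26:F, 27:F, 28:F edges: (18,2,has); (18,15,has); (18,17,has); (19,4,has); (19,15,has); (19,16,has); (20,7,has); (20,16,has); (20,17,has); (21,15,has); (21,16,has); (21,17,has); (25,2,has); (25,22,has); (25,24,has); (26,4,has); (26,22,has); (26,23,has); (27,7,has); (27,23,has); (27,24,has); (28,22,has); (28,23,has); (28,24,has)
final:
nodes: 1:pt, 2:pt, 4:pt, 5:pt, 7:pt, 8:pt, 15:pt, 16:pt, 17:pt, 18:F, 19:F, 20:F, 21:F, 22:pt, 23:pt, 24:pt, 25:F, 26:F, 27:F, 28:F
edges: (18,2,has); (18,15,has); (18,17,has); (19,4,has); (19,15,has); (19,16,has); (20,7,has); (20,16,has); (20,17,has); (21,15,has); (21,16,has); (21,17,has); (25,2,has); (25,22,has); (25,24,has); (26,4,has); (26,22,has); (26,23,has); (27,7,has); (27,23,has); (27,24,has); (28,22,has); (28,23,has); (28,24,has)


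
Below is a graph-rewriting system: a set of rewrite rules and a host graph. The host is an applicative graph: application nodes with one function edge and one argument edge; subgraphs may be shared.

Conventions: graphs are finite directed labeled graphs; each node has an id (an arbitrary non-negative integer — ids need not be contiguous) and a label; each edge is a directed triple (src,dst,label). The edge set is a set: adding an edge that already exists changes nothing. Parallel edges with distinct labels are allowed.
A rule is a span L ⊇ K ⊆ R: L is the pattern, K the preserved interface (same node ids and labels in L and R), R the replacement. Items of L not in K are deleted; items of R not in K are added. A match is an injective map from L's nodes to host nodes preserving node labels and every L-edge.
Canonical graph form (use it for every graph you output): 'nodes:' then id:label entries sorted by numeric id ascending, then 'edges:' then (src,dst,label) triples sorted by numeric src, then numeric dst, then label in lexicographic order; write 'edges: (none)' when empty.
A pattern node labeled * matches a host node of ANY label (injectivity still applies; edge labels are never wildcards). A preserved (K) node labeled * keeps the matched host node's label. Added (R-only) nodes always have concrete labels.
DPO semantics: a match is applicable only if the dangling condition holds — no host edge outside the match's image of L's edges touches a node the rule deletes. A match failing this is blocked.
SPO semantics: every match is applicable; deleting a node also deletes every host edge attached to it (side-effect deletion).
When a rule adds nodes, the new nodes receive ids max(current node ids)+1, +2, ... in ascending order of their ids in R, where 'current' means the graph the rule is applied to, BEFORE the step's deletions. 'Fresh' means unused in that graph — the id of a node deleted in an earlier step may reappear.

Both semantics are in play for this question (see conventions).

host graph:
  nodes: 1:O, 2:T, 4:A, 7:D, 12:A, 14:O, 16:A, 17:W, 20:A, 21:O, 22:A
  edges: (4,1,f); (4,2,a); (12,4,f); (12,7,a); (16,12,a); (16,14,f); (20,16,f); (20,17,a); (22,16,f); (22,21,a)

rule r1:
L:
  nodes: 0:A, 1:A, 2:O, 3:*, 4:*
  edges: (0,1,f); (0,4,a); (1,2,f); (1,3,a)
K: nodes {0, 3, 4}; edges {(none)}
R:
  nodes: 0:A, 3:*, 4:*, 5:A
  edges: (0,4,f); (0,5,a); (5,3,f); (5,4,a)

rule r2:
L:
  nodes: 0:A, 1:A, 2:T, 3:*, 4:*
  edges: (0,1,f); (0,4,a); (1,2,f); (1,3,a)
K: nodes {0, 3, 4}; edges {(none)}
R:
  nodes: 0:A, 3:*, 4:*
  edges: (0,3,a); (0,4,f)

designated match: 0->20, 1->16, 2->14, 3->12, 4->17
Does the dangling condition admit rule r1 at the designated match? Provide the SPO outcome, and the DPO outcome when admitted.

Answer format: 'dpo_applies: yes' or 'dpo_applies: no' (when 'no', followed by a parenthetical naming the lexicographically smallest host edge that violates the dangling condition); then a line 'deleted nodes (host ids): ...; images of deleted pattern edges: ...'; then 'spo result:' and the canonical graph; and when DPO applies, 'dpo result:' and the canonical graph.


dpo_applies: no
(the rule deletes node 16, which keeps host edge (22,16,f) outside the match image — the dangling condition fails, DPO blocks; SPO proceeds and side-deletes such edges)
deleted nodes (host ids): 14, 16; images of deleted pattern edges: (16,12,a); (16,14,f); (20,16,f); (20,17,a)
spo result:
nodes: 1:O, 2:T, 4:A, 7:D, 12:A, 17:W, 20:A, 21:O, 22:A, 23:A
edges: (4,1,f); (4,2,a); (12,4,f); (12,7,a); (20,17,f); (20,23,a); (22,21,a); (23,12,f); (23,17,a)


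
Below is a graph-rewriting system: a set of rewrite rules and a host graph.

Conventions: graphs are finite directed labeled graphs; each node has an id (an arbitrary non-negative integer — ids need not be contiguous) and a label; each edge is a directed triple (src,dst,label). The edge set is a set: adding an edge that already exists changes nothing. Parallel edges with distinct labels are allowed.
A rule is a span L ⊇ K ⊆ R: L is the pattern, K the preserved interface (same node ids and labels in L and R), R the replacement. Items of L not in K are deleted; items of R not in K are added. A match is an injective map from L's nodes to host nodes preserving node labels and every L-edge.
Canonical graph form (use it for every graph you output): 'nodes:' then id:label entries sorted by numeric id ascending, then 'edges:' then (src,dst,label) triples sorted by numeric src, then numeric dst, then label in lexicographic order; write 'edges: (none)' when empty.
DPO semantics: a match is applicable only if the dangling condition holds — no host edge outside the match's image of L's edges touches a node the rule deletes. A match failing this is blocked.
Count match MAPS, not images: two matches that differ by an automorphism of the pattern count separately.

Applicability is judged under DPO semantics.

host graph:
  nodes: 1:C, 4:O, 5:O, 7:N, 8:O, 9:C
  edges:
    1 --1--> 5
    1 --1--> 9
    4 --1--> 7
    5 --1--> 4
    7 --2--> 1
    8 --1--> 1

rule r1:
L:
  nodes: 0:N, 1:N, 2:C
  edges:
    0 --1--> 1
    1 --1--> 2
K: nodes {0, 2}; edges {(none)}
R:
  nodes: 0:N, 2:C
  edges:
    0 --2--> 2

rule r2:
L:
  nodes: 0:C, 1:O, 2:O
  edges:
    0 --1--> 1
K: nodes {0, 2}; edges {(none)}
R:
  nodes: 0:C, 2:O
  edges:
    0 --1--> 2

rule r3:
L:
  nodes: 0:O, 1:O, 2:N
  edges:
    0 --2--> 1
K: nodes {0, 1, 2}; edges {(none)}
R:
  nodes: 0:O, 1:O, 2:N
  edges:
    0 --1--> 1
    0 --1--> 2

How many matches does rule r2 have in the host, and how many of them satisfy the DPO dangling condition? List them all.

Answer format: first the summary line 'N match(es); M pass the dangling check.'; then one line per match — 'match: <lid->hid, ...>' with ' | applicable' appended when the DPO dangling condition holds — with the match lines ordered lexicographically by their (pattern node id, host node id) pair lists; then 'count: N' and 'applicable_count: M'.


2 match(es); 0 pass the dangling check.
match: 0->1, 1->5, 2->4
match: 0->1, 1->5, 2->8
count: 2
applicable_count: 0


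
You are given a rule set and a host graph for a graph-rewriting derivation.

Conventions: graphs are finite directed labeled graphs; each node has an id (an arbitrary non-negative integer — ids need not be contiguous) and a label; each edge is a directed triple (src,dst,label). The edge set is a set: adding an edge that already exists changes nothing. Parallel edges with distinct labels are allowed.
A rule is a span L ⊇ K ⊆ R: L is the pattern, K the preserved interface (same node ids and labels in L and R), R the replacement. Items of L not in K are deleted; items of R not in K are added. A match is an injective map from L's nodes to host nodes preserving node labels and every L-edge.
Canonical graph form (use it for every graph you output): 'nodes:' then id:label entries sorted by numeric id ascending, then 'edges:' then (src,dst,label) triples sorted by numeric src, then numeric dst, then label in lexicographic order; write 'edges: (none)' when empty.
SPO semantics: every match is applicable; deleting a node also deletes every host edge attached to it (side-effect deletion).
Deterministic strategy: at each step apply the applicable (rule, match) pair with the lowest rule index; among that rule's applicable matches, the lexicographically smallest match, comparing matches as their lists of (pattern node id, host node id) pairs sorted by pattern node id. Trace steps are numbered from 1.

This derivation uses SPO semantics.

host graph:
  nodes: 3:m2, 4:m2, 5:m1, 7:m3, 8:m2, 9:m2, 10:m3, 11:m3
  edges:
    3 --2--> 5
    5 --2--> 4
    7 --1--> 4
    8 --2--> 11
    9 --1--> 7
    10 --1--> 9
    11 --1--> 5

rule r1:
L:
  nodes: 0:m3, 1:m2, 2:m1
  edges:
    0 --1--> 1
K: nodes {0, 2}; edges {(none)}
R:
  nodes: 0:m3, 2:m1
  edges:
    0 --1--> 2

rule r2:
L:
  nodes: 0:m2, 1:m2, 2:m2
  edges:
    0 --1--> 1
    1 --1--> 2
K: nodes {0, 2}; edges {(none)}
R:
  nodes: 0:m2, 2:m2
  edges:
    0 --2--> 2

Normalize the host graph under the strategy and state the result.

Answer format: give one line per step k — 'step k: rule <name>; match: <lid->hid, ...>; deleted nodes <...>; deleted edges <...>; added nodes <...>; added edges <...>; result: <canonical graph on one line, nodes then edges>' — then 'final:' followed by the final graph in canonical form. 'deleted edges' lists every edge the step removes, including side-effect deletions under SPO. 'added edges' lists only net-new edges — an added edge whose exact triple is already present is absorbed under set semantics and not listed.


step 1: rule r1; match: 0->7, 1->4, 2->5; deleted nodes 4; deleted edges (5,4,2); (7,4,1); added nodes (none); added edges (7,5,1); result: nodes: 3:m2, 5:m1, 7:m3, 8:m2, 9:m2, 10:m3, 11:m3 edges: (3,5,2); (7,5,1); (8,11,2); (9,7,1); (10,9,1); (11,5,1)
step 2: rule r1; match: 0->10, 1->9, 2->5; deleted nodes 9; deleted edges (9,7,1); (10,9,1); added nodes (none); added edges (10,5,1); result: nodes: 3:m2, 5:m1, 7:m3, 8:m2, 10:m3, 11:m3 edges: (3,5,2); (7,5,1); (8,11,2); (10,5,1); (11,5,1)
final:
nodes: 3:m2, 5:m1, 7:m3, 8:m2, 10:m3, 11:m3
edges: (3,5,2); (7,5,1); (8,11,2); (10,5,1); (11,5,1)
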